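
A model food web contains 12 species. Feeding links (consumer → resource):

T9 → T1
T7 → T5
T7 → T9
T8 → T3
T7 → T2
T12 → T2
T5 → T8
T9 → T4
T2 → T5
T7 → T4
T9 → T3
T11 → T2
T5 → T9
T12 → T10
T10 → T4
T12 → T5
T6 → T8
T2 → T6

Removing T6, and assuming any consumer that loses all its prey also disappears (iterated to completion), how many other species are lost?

0

Remove T6.
Every predator of it retains at least one other prey: T2 still has T5.
No consumer loses all prey, so no secondary extinctions occur.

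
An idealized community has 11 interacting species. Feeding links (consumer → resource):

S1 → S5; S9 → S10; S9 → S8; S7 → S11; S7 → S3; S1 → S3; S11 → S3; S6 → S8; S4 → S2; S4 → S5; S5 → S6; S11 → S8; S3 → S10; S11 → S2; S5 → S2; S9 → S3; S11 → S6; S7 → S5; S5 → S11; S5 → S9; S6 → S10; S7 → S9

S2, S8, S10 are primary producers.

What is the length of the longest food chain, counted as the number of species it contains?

5 species

One longest chain: S10 → S3 → S9 → S5 → S7.
It has 5 species and 4 links.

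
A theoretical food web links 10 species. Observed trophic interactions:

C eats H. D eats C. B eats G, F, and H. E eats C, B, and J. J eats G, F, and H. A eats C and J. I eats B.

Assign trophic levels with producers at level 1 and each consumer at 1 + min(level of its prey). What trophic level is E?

H is a producer → level 1.
B eats H → level 2.
E eats B → level 3.
No prey of E is below level 2, so 3 is the minimum.

Trophic level 3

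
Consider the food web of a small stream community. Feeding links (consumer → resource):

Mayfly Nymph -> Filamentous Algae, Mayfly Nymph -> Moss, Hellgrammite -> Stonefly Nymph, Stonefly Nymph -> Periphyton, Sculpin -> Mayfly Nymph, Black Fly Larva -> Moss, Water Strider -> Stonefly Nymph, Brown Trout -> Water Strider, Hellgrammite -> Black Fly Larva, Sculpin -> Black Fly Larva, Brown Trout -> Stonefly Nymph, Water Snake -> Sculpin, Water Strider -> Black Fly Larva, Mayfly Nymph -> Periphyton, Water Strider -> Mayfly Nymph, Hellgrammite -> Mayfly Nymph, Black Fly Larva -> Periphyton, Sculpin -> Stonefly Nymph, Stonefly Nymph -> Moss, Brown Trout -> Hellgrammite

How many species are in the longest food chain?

4 species

One longest chain: Moss → Black Fly Larva → Sculpin → Water Snake.
It has 4 species and 3 links.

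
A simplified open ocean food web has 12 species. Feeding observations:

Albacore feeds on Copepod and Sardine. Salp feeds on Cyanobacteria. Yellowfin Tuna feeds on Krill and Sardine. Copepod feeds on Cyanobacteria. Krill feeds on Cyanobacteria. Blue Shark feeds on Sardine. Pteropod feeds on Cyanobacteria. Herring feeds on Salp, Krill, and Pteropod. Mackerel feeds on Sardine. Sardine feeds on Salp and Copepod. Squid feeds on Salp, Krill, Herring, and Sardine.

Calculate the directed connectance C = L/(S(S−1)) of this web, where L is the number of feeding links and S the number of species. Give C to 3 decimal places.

C = 0.144

The web has S = 12 species and L = 19 feeding links.
C = L / (S(S−1)) = 19 / 132 = 0.1439 ≈ 0.144.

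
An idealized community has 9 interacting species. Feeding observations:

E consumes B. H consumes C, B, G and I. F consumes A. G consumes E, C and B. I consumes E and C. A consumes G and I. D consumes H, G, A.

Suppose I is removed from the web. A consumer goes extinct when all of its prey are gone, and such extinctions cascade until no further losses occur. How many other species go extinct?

Remove I.
Every predator of it retains at least one other prey: H still has B, C, G; A still has G.
No consumer loses all prey, so no secondary extinctions occur.

0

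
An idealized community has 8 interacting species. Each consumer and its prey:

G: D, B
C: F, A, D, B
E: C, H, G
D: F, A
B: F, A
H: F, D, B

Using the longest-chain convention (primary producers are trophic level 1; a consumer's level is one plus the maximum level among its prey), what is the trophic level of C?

F is a producer → level 1.
D eats F (level 1); other prey at levels: A 1 → level 2.
C eats D (level 2); other prey at levels: F 1, A 1, B 2 → level 3.

Trophic level 3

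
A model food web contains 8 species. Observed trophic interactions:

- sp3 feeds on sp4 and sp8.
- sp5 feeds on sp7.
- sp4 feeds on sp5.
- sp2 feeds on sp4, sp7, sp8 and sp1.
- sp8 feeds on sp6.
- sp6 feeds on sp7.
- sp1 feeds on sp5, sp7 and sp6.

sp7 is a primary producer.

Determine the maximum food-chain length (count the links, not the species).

3 links

One longest chain: sp7 → sp6 → sp8 → sp3.
It has 4 species and 3 links.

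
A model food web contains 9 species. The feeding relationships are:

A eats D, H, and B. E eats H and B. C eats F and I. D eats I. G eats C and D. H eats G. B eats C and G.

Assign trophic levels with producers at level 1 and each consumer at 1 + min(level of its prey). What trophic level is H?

Trophic level 4

I is a producer → level 1.
D eats I → level 2.
G eats D → level 3.
H eats G → level 4.
No prey of H is below level 3, so 4 is the minimum.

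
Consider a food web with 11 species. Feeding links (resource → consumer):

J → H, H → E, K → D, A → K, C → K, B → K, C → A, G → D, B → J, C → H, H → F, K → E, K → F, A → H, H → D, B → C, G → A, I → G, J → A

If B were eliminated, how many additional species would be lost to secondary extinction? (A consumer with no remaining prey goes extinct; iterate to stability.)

2

Remove B.
Round 1: J (all prey gone), C (all prey gone) → extinct.
No further losses. Total secondary extinctions: 2.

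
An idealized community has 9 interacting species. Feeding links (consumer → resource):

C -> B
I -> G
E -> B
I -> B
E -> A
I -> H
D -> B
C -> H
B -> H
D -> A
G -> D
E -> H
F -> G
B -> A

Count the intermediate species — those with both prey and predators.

Intermediate species (has both prey and predators): B, D, G.
Count: 3.

3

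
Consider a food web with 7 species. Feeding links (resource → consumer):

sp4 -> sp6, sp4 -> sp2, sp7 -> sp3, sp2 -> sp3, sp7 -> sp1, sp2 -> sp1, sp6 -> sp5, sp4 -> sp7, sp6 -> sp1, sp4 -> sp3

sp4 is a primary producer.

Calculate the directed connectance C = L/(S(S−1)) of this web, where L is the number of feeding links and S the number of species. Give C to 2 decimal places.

C = 0.24

The web has S = 7 species and L = 10 feeding links.
C = L / (S(S−1)) = 10 / 42 = 0.2381 ≈ 0.24.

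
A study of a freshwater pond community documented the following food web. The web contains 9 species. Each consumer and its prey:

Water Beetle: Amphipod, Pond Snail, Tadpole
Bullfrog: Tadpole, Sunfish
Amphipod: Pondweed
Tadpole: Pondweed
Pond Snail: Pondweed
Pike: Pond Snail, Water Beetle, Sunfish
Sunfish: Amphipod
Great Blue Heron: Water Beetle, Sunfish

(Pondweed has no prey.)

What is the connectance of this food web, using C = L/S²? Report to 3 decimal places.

C = 0.173

The web has S = 9 species and L = 14 feeding links.
C = L / S² = 14 / 81 = 0.1728 ≈ 0.173.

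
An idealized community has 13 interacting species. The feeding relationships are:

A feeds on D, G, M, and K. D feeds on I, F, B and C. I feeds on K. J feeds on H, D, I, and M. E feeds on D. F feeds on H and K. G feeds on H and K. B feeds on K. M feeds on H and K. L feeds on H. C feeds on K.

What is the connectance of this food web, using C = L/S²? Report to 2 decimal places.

C = 0.14

The web has S = 13 species and L = 23 feeding links.
C = L / S² = 23 / 169 = 0.1361 ≈ 0.14.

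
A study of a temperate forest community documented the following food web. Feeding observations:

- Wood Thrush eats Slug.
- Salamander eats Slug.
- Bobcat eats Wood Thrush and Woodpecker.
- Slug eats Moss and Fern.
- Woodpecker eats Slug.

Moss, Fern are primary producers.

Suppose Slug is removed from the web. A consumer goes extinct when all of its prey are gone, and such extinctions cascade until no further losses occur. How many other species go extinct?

Remove Slug.
Round 1: Wood Thrush (all prey gone), Woodpecker (all prey gone), Salamander (all prey gone) → extinct.
Round 2: Bobcat (all prey gone) → extinct.
No further losses. Total secondary extinctions: 4.

4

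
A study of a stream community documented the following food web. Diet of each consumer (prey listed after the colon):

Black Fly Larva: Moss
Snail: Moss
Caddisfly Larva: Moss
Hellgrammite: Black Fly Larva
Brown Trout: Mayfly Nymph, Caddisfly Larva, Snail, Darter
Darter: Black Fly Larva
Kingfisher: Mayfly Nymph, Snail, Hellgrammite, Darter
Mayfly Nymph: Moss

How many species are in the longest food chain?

4 species

One longest chain: Moss → Black Fly Larva → Darter → Brown Trout.
It has 4 species and 3 links.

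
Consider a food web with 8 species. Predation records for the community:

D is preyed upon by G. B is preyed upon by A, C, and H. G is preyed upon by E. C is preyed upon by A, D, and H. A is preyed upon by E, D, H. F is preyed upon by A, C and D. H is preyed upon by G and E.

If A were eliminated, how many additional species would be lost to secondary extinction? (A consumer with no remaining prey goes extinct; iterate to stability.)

Remove A.
Every predator of it retains at least one other prey: D still has F, C; H still has B, C; E still has H, G.
No consumer loses all prey, so no secondary extinctions occur.

0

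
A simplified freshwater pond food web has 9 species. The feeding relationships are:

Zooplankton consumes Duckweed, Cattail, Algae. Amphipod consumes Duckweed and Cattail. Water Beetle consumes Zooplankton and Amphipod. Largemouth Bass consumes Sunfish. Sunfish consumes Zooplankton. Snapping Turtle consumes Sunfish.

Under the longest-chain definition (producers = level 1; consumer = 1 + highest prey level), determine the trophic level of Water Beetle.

Trophic level 3

Cattail is a producer → level 1.
Zooplankton eats Cattail (level 1); other prey at levels: Duckweed 1, Algae 1 → level 2.
Water Beetle eats Zooplankton (level 2); other prey at levels: Amphipod 2 → level 3.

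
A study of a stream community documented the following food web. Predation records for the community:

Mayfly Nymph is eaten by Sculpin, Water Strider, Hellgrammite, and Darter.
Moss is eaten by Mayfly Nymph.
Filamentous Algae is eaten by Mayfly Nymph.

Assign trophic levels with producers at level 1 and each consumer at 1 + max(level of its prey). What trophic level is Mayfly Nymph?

Moss is a producer → level 1.
Mayfly Nymph eats Moss (level 1); other prey at levels: Filamentous Algae 1 → level 2.

Trophic level 2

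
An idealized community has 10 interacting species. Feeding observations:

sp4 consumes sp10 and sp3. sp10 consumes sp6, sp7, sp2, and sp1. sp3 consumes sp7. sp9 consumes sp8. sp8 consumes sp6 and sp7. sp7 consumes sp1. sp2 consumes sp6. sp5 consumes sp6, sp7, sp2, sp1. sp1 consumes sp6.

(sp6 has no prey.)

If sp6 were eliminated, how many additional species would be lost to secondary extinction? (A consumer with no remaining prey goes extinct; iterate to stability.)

Remove sp6.
Round 1: sp2 (all prey gone), sp1 (all prey gone) → extinct.
Round 2: sp7 (all prey gone) → extinct.
Round 3: sp3 (all prey gone), sp8 (all prey gone), sp10 (all prey gone), sp5 (all prey gone) → extinct.
Round 4: sp4 (all prey gone), sp9 (all prey gone) → extinct.
No further losses. Total secondary extinctions: 9.

9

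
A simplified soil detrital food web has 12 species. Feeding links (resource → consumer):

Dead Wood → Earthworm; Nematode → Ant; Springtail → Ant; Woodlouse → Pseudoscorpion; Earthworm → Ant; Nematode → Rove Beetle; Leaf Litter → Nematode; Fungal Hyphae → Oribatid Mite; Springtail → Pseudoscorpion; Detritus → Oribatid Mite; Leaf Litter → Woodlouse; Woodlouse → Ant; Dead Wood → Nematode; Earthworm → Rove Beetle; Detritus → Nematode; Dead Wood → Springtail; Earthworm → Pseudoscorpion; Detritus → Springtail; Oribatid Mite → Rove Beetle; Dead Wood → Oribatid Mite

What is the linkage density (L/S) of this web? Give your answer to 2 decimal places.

L/S = 1.67

There are L = 20 links among S = 12 species.
L/S = 20/12 = 1.6667 ≈ 1.67.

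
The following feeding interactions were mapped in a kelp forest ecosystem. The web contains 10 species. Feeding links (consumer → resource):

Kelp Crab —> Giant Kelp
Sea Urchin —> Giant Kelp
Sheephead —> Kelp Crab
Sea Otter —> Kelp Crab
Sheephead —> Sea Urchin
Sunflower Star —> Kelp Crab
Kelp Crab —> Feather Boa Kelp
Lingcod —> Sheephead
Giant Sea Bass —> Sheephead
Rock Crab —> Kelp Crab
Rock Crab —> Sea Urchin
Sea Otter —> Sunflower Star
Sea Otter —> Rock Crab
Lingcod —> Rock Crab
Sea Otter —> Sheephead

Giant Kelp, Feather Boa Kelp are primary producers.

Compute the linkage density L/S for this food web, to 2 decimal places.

There are L = 15 links among S = 10 species.
L/S = 15/10 = 1.5000 ≈ 1.50.

L/S = 1.50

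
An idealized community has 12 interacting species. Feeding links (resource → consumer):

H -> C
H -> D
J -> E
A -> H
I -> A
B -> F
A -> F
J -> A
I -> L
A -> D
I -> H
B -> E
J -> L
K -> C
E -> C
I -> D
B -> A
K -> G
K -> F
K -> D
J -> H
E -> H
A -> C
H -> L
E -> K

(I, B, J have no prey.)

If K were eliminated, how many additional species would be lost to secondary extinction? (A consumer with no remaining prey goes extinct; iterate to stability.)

1

Remove K.
Round 1: G (all prey gone) → extinct.
No further losses. Total secondary extinctions: 1.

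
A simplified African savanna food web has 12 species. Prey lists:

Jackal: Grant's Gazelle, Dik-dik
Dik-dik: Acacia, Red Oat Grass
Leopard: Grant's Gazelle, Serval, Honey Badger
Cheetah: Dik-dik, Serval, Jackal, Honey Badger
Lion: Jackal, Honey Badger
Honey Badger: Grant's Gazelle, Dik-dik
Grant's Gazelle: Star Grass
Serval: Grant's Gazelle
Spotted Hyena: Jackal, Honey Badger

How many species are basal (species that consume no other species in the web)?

3

Basal species (no prey listed): Acacia, Star Grass, Red Oat Grass.
Count: 3.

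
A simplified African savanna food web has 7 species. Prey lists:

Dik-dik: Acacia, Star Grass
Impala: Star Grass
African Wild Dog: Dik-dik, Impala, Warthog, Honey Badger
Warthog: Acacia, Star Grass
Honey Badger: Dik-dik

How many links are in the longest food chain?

3 links

One longest chain: Acacia → Dik-dik → Honey Badger → African Wild Dog.
It has 4 species and 3 links.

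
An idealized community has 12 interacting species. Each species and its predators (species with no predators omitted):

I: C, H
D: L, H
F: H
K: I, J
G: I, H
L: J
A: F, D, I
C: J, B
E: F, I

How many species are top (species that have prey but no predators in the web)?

3

Top species (has prey, but nothing eats it): H, J, B.
Count: 3.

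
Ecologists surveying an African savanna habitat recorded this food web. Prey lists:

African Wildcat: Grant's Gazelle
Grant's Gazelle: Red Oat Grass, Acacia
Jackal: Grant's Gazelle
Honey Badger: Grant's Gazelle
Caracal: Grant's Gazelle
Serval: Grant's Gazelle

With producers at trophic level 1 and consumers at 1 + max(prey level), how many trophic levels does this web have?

Producers (level 1): Red Oat Grass, Acacia.
Red Oat Grass → Grant's Gazelle → African Wildcat gives African Wildcat level 3.
No species has a prey at level 3, so no species reaches level 4.

3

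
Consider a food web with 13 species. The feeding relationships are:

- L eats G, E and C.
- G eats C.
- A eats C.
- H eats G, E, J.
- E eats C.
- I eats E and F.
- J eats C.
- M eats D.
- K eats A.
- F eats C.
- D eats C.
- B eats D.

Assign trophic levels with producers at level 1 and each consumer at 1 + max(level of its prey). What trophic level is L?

Trophic level 3

C is a producer → level 1.
G eats C → level 2.
L eats G (level 2); other prey at levels: C 1, E 2 → level 3.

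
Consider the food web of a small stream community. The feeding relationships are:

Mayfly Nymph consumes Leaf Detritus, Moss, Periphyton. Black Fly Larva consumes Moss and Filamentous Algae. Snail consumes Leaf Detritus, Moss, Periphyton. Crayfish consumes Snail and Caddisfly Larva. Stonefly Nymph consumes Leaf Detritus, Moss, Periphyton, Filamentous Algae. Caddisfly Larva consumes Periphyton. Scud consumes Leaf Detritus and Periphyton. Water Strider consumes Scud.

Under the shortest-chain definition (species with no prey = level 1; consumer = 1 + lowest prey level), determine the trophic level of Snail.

Periphyton has no prey (basal) → level 1.
Snail eats Periphyton → level 2.

Trophic level 2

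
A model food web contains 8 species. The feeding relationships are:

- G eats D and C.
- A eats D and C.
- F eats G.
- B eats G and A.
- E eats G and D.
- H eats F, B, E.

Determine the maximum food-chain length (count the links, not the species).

One longest chain: D → A → B → H.
It has 4 species and 3 links.

3 links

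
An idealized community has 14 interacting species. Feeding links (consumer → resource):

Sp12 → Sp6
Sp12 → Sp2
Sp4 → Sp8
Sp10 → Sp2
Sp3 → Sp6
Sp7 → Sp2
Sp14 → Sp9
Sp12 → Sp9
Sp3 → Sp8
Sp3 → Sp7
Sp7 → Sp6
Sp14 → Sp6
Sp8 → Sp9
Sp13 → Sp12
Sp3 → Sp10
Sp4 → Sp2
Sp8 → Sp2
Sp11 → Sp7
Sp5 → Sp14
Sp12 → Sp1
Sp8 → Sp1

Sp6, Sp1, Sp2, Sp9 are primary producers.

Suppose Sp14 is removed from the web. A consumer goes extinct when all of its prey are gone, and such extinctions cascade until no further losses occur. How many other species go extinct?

Remove Sp14.
Round 1: Sp5 (all prey gone) → extinct.
No further losses. Total secondary extinctions: 1.

1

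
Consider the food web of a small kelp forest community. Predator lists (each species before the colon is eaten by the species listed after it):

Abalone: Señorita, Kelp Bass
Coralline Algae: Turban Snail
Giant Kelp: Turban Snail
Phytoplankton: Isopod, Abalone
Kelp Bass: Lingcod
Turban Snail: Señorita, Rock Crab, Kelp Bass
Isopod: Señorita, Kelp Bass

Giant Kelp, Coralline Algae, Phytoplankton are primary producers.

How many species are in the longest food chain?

4 species

One longest chain: Phytoplankton → Isopod → Kelp Bass → Lingcod.
It has 4 species and 3 links.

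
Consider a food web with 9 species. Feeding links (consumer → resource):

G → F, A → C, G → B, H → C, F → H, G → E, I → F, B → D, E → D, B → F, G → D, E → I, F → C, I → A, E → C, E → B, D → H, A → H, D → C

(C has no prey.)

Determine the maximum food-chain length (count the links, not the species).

One longest chain: C → H → F → I → E → G.
It has 6 species and 5 links.

5 links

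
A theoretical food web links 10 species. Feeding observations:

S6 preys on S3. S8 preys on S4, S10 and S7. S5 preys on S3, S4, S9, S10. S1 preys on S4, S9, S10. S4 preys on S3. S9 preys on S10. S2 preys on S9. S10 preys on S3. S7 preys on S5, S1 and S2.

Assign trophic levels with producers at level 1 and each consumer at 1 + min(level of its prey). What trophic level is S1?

S3 is a producer → level 1.
S4 eats S3 → level 2.
S1 eats S4 → level 3.
No prey of S1 is below level 2, so 3 is the minimum.

Trophic level 3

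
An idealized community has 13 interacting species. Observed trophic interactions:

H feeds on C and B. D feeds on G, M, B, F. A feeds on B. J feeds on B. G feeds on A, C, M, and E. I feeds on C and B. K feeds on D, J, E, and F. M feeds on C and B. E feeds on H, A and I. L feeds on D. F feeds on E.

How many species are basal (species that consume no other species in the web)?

2

Basal species (no prey listed): C, B.
Count: 2.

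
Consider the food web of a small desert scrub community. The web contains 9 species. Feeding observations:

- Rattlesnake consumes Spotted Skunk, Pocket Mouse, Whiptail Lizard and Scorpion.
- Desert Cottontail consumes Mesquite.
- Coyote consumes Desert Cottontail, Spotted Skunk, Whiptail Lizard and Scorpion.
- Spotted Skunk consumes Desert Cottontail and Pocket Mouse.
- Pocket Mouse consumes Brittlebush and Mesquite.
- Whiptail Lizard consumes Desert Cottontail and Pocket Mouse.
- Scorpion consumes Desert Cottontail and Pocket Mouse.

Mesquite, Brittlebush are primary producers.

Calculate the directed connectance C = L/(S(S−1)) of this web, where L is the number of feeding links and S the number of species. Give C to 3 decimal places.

C = 0.236

The web has S = 9 species and L = 17 feeding links.
C = L / (S(S−1)) = 17 / 72 = 0.2361 ≈ 0.236.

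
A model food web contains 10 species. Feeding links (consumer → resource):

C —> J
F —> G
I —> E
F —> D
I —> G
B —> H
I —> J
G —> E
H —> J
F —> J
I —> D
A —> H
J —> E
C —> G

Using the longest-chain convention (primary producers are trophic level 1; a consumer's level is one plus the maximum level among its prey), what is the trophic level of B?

Trophic level 4

E is a producer → level 1.
J eats E → level 2.
H eats J → level 3.
B eats H → level 4.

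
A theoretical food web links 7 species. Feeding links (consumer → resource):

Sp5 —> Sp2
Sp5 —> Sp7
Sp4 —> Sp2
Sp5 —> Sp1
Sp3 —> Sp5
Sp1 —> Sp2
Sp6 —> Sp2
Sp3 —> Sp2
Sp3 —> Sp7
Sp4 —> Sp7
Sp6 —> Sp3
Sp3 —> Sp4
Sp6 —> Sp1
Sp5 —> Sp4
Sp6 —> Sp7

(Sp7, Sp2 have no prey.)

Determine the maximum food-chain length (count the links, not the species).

One longest chain: Sp7 → Sp4 → Sp5 → Sp3 → Sp6.
It has 5 species and 4 links.

4 links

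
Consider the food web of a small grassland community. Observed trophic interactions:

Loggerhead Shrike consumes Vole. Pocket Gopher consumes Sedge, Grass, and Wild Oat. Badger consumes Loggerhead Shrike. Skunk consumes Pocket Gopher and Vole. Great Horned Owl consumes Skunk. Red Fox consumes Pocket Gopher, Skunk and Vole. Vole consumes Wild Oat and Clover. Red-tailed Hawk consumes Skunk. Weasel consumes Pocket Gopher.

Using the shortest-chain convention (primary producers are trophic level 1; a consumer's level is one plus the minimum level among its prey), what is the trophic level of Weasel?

Grass is a producer → level 1.
Pocket Gopher eats Grass → level 2.
Weasel eats Pocket Gopher → level 3.
No prey of Weasel is below level 2, so 3 is the minimum.

Trophic level 3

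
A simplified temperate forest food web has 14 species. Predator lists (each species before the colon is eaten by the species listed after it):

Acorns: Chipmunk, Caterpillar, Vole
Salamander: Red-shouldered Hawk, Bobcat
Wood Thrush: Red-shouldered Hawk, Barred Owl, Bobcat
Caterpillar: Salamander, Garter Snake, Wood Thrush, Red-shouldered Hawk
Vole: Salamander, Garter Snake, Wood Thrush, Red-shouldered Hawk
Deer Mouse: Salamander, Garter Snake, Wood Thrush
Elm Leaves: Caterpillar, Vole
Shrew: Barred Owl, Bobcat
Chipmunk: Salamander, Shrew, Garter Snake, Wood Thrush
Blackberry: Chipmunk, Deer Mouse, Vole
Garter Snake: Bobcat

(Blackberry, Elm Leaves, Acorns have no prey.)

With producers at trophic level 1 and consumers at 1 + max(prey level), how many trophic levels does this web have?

4

Producers (level 1): Blackberry, Elm Leaves, Acorns.
Blackberry → Chipmunk → Shrew → Barred Owl gives Barred Owl level 4.
No species has a prey at level 4, so no species reaches level 5.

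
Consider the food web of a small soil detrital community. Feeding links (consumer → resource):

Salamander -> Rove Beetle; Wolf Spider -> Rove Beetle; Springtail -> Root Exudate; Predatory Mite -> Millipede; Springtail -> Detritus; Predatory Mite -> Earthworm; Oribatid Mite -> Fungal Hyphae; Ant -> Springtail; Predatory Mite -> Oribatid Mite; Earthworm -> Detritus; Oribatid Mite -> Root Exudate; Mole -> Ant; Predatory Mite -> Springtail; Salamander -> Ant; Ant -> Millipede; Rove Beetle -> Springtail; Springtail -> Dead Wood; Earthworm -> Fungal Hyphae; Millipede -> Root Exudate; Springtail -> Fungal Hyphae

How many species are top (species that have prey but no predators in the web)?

4

Top species (has prey, but nothing eats it): Predatory Mite, Mole, Salamander, Wolf Spider.
Count: 4.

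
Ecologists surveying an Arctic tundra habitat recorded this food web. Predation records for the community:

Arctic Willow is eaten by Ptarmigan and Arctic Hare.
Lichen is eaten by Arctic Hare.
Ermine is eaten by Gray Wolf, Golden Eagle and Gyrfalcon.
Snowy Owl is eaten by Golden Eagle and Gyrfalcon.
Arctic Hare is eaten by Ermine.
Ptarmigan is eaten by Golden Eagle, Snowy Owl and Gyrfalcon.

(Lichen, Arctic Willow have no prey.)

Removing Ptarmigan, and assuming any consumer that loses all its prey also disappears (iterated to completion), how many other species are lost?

Remove Ptarmigan.
Round 1: Snowy Owl (all prey gone) → extinct.
No further losses. Total secondary extinctions: 1.

1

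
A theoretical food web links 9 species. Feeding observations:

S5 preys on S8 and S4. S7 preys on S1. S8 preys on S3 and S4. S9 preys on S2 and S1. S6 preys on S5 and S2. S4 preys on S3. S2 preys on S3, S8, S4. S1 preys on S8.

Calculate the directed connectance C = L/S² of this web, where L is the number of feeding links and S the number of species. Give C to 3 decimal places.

The web has S = 9 species and L = 14 feeding links.
C = L / S² = 14 / 81 = 0.1728 ≈ 0.173.

C = 0.173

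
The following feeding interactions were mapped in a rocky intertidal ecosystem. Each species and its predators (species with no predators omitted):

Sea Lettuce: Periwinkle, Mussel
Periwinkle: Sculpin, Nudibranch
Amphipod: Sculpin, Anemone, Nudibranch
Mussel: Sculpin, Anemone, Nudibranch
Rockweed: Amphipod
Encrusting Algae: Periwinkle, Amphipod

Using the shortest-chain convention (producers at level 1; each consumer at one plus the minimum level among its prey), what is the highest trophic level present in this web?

3

Producers (level 1): Sea Lettuce, Rockweed, Encrusting Algae.
Following each consumer down to its lowest-level prey: Rockweed → Amphipod → Anemone (levels 1 through 3).
All prey of Anemone (Amphipod 2, Mussel 2) are at level 2 or above, so Anemone is at level 1 + 2 = 3.
Every consumer has at least one prey at level 2 or below, so none exceeds level 3.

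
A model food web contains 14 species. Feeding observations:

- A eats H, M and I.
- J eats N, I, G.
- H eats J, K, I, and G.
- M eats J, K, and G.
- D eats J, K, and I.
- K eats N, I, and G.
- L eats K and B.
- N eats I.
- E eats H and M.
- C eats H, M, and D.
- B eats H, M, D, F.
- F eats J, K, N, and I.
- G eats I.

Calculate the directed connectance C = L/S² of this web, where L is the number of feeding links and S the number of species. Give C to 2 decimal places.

C = 0.18

The web has S = 14 species and L = 36 feeding links.
C = L / S² = 36 / 196 = 0.1837 ≈ 0.18.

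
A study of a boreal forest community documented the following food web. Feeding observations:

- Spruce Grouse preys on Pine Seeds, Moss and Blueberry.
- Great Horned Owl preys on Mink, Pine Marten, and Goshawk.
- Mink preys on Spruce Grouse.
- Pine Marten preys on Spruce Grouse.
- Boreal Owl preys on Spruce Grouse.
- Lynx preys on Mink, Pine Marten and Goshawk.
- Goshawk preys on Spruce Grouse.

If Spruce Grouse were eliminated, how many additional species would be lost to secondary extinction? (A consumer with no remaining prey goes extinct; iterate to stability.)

6

Remove Spruce Grouse.
Round 1: Pine Marten (all prey gone), Mink (all prey gone), Boreal Owl (all prey gone), Goshawk (all prey gone) → extinct.
Round 2: Great Horned Owl (all prey gone), Lynx (all prey gone) → extinct.
No further losses. Total secondary extinctions: 6.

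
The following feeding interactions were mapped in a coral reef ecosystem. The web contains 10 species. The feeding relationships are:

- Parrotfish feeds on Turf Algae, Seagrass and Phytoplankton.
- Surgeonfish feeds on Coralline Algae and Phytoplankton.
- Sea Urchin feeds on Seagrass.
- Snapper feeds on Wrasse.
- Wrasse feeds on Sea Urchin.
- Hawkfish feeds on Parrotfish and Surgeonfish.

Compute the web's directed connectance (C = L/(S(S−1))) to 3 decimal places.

The web has S = 10 species and L = 10 feeding links.
C = L / (S(S−1)) = 10 / 90 = 0.1111 ≈ 0.111.

C = 0.111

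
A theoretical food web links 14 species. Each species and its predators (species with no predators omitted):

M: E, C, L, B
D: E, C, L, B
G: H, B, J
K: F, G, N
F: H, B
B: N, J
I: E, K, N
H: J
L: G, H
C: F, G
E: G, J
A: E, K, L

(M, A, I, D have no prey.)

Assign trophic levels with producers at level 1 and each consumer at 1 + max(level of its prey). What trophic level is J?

M is a producer → level 1.
C eats M (level 1); other prey at levels: D 1 → level 2.
F eats C (level 2); other prey at levels: K 2 → level 3.
H eats F (level 3); other prey at levels: L 2, G 3 → level 4.
J eats H (level 4); other prey at levels: E 2, G 3, B 4 → level 5.

Trophic level 5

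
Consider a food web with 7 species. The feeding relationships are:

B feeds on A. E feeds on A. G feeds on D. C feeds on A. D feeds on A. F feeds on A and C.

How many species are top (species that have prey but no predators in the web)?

4

Top species (has prey, but nothing eats it): E, B, F, G.
Count: 4.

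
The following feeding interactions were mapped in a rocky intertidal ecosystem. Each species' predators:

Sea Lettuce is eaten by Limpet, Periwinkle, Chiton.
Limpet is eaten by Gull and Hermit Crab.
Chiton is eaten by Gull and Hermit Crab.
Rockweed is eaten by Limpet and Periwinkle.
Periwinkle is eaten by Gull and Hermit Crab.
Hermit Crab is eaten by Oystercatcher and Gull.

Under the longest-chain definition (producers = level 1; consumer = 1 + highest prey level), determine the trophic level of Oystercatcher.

Sea Lettuce is a producer → level 1.
Chiton eats Sea Lettuce → level 2.
Hermit Crab eats Chiton (level 2); other prey at levels: Periwinkle 2, Limpet 2 → level 3.
Oystercatcher eats Hermit Crab → level 4.

Trophic level 4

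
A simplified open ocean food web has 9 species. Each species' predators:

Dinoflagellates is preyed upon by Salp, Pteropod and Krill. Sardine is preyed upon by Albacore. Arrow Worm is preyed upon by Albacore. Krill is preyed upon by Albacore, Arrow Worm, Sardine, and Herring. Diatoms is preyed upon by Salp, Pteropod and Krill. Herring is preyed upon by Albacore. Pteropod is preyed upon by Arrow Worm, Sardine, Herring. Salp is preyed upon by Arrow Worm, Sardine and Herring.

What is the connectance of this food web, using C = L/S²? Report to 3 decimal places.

C = 0.235

The web has S = 9 species and L = 19 feeding links.
C = L / S² = 19 / 81 = 0.2346 ≈ 0.235.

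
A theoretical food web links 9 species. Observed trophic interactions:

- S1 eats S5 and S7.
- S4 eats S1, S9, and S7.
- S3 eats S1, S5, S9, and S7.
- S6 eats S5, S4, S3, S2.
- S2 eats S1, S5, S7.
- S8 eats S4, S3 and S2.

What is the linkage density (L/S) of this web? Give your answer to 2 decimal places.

There are L = 19 links among S = 9 species.
L/S = 19/9 = 2.1111 ≈ 2.11.

L/S = 2.11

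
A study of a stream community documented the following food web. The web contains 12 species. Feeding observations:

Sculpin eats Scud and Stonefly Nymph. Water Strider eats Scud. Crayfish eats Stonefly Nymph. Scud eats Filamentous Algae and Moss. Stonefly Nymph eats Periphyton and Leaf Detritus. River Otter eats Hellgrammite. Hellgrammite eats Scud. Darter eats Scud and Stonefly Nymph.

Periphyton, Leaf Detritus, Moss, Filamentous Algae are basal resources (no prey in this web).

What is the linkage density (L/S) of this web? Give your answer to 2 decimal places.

There are L = 12 links among S = 12 species.
L/S = 12/12 = 1.0000 ≈ 1.00.

L/S = 1.00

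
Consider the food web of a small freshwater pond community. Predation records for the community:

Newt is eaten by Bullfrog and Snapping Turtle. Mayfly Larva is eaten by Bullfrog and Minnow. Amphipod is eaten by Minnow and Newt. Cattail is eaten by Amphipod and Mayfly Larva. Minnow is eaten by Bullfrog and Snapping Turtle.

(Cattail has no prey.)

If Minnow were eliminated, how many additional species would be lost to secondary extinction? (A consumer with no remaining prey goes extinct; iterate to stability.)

0

Remove Minnow.
Every predator of it retains at least one other prey: Bullfrog still has Mayfly Larva, Newt; Snapping Turtle still has Newt.
No consumer loses all prey, so no secondary extinctions occur.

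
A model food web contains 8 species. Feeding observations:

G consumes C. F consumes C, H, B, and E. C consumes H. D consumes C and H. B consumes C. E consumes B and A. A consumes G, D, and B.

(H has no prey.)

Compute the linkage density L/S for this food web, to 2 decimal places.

There are L = 14 links among S = 8 species.
L/S = 14/8 = 1.7500 ≈ 1.75.

L/S = 1.75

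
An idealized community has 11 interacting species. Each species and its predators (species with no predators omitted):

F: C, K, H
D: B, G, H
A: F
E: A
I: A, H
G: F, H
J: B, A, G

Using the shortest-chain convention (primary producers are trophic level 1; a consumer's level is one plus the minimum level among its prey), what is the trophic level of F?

J is a producer → level 1.
A eats J → level 2.
F eats A → level 3.
No prey of F is below level 2, so 3 is the minimum.

Trophic level 3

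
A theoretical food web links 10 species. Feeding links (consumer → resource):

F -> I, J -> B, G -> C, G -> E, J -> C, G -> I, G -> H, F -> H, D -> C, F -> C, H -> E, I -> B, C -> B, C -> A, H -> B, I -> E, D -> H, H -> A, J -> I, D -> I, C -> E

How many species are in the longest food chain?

3 species

One longest chain: E → C → D.
It has 3 species and 2 links.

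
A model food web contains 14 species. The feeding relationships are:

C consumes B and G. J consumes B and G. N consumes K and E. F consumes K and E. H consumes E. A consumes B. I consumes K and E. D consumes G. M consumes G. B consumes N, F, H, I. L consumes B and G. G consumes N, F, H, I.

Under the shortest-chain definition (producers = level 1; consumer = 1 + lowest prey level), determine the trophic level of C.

Trophic level 4

E is a producer → level 1.
I eats E → level 2.
G eats I → level 3.
C eats G → level 4.
No prey of C is below level 3, so 4 is the minimum.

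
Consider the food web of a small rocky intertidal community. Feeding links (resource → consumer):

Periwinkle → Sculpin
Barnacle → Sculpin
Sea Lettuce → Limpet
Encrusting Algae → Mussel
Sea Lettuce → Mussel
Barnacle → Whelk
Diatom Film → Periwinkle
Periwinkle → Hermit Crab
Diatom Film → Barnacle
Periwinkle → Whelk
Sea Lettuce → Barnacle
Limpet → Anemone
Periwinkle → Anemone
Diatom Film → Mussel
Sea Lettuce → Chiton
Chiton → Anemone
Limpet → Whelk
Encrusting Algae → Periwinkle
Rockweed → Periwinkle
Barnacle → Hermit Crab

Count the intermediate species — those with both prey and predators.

Intermediate species (has both prey and predators): Limpet, Chiton, Barnacle, Periwinkle.
Count: 4.

4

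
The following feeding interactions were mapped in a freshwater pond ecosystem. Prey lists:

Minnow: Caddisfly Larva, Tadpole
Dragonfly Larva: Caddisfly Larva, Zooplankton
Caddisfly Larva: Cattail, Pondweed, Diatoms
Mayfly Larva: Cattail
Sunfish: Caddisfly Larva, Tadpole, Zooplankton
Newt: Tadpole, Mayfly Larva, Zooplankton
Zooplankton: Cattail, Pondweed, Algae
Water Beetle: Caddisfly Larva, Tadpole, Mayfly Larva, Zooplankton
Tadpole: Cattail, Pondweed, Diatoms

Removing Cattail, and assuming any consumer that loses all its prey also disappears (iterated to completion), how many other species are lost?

Remove Cattail.
Round 1: Mayfly Larva (all prey gone) → extinct.
No further losses. Total secondary extinctions: 1.

1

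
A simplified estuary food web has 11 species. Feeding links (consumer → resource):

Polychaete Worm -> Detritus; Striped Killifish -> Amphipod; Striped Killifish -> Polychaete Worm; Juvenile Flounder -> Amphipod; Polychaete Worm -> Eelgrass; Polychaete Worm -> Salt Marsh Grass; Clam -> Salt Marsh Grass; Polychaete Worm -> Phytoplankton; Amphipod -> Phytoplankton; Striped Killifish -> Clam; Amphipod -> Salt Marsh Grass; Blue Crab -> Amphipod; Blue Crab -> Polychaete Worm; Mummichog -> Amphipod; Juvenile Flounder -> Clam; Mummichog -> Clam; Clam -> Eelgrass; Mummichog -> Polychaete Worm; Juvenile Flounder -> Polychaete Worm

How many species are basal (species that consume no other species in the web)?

Basal species (no prey listed): Detritus, Phytoplankton, Salt Marsh Grass, Eelgrass.
Count: 4.

4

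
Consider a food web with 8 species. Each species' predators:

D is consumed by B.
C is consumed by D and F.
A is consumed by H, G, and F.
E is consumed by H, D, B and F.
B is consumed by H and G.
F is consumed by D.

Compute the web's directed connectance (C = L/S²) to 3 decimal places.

C = 0.203

The web has S = 8 species and L = 13 feeding links.
C = L / S² = 13 / 64 = 0.2031 ≈ 0.203.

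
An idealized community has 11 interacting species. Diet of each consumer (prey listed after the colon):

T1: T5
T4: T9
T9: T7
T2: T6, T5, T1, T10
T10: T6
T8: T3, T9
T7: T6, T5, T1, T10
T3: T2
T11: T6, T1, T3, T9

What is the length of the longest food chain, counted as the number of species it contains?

5 species

One longest chain: T5 → T1 → T7 → T9 → T4.
It has 5 species and 4 links.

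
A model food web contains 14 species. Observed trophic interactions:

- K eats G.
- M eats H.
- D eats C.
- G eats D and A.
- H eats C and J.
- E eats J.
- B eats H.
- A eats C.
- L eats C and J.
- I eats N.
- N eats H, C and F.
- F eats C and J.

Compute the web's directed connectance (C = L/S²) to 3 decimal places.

C = 0.092

The web has S = 14 species and L = 18 feeding links.
C = L / S² = 18 / 196 = 0.0918 ≈ 0.092.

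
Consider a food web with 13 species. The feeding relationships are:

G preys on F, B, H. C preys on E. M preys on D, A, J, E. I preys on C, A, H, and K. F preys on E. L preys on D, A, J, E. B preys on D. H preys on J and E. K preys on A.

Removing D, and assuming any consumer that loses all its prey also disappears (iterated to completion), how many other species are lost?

1

Remove D.
Round 1: B (all prey gone) → extinct.
No further losses. Total secondary extinctions: 1.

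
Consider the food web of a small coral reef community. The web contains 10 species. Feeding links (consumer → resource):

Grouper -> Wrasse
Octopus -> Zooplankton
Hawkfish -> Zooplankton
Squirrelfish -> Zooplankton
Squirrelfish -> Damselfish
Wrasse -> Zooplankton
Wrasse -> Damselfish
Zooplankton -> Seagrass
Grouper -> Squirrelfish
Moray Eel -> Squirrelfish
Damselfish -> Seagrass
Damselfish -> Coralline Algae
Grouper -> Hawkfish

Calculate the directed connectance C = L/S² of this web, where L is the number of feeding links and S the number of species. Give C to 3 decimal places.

The web has S = 10 species and L = 13 feeding links.
C = L / S² = 13 / 100 = 0.1300 ≈ 0.130.

C = 0.130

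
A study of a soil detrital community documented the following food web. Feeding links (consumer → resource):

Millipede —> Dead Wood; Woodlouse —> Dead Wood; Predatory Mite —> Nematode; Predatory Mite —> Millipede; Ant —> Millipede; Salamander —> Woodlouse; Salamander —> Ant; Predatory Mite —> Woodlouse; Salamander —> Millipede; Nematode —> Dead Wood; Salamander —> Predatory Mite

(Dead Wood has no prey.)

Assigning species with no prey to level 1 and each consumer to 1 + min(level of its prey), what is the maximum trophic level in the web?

3

Basal resources (level 1): Dead Wood.
Following each consumer down to its lowest-level prey: Dead Wood → Woodlouse → Predatory Mite (levels 1 through 3).
All prey of Predatory Mite (Woodlouse 2, Nematode 2, Millipede 2) are at level 2 or above, so Predatory Mite is at level 1 + 2 = 3.
Every consumer has at least one prey at level 2 or below, so none exceeds level 3.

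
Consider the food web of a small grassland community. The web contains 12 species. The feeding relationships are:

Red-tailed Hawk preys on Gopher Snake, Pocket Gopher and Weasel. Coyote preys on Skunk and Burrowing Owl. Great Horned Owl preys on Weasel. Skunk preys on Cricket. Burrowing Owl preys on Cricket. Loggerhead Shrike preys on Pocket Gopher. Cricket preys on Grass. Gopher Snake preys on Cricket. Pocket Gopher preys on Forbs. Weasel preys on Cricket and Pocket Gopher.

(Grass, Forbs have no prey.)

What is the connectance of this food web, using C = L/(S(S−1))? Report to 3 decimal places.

C = 0.106

The web has S = 12 species and L = 14 feeding links.
C = L / (S(S−1)) = 14 / 132 = 0.1061 ≈ 0.106.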